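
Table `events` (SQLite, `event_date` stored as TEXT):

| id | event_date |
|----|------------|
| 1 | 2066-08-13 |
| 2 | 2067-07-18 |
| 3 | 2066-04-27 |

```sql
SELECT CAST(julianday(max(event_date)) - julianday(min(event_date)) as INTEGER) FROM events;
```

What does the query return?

MIN = 2066-04-27, MAX = 2067-07-18.
3 days remain in April 2066 after the 27th (30 − 27).
Full months from May 2066 through June 2067 contribute their day counts.
Then 18 days into July 2067.
Total: 3 + 31 + 30 + 31 + 31 + 30 + 31 + 30 + 31 + 31 + 28 + 31 + 30 + 31 + 30 + 18 = 447.

447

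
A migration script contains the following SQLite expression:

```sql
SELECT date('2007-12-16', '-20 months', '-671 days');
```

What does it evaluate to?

2004-06-14

Adding -20 months to 2007-12-16 gives 2006-04-16.
Applying '-671 days' to 2006-04-16: counting 671 days back gives 2004-06-14.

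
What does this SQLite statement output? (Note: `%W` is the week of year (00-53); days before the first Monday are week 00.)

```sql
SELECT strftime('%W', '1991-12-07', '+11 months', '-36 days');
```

First apply '+11 months', '-36 days': 1991-12-07 → 1992-10-02.
1992-10-02 is a Friday. SQLite's %W counts Mondays since the year started; the result is 39.

39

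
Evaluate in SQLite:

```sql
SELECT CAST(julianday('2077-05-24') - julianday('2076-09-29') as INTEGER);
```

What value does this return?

237

1 day remains in September 2076 after the 29th (30 − 29).
Full months from October 2076 through April 2077 contribute their day counts.
Then 24 days into May 2077.
Total: 1 + 31 + 30 + 31 + 31 + 28 + 31 + 30 + 24 = 237.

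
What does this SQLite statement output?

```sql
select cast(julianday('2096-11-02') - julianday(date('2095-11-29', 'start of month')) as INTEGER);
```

`start of month` rewinds 2095-11-29 to 2095-11-01.
29 days remain in November 2095 after the 1st (30 − 1).
Full months from December 2095 through October 2096 contribute their day counts.
Then 2 days into November 2096.
Total: 29 + 31 + 31 + 29 + 31 + 30 + 31 + 30 + 31 + 31 + 30 + 31 + 2 = 367.

367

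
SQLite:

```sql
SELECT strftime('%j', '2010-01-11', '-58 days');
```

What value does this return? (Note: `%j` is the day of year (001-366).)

First apply '-58 days': 2010-01-11 → 2009-11-14.
Day-of-year for 2009-11-14: days since 2009-01-01 inclusive = 318, zero-padded to 318.

318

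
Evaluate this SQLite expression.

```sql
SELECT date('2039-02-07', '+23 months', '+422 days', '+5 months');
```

2042-08-05

Adding +23 months to 2039-02-07 gives 2041-01-07.
Applying '+422 days' to 2041-01-07: counting 422 days forward gives 2042-03-05.
Adding +5 months to 2042-03-05 gives 2042-08-05.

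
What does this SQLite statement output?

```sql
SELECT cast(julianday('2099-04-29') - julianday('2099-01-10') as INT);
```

21 days remain in January 2099 after the 10th (31 − 10).
February 2099: 28 days.
March 2099: 31 days.
Then 29 days into April 2099.
Total: 21 + 28 + 31 + 29 = 109.

109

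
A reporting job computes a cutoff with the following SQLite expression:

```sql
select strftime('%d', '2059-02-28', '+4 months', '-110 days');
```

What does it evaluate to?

10

First apply '+4 months', '-110 days': 2059-02-28 → 2059-03-10.
`%d` extracts the 2-digit day of month: 10.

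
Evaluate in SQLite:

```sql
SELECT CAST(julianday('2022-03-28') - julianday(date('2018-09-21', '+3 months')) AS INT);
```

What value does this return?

Adding +3 months to 2018-09-21 gives 2018-12-21.
10 days remain in December 2018 after the 21st (31 − 21).
Full months from January 2019 through February 2022 contribute their day counts.
Then 28 days into March 2022.
Total: 10 + 31 + 28 + 31 + 30 + 31 + 30 + 31 + 31 + 30 + 31 + 30 + 31 + 31 + 29 + 31 + 30 + 31 + 30 + 31 + 31 + 30 + 31 + 30 + 31 + 31 + 28 + 31 + 30 + 31 + 30 + 31 + 31 + 30 + 31 + 30 + 31 + 31 + 28 + 28 = 1193.

1193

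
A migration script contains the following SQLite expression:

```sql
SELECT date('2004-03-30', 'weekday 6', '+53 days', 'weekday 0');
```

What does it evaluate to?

`weekday 6` advances to the next Saturday; 2004-03-30 is a Tuesday, so it moves forward to 2004-04-03.
Applying '+53 days' to 2004-04-03: counting 53 days forward gives 2004-05-26.
`weekday 0` advances to the next Sunday; 2004-05-26 is a Wednesday, so it moves forward to 2004-05-30.

2004-05-30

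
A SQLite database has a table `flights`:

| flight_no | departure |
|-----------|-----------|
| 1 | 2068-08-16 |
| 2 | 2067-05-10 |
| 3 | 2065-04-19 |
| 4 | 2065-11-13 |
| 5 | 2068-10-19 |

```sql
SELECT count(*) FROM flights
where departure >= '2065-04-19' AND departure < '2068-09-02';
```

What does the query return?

4

Rows in [2065-04-19, 2068-09-02): 2068-08-16, 2067-05-10, 2065-04-19, 2065-11-13 → 4 rows.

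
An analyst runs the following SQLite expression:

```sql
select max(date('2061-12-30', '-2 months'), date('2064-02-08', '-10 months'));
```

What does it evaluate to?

2063-04-08

date('2061-12-30', '-2 months') → 2061-10-30.
date('2064-02-08', '-10 months') → 2063-04-08.
Later of the two is 2063-04-08.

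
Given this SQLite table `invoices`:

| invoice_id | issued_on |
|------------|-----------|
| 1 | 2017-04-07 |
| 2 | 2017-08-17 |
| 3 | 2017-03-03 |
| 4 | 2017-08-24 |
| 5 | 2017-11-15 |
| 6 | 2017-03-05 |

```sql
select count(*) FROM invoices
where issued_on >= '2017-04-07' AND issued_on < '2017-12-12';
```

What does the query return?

Rows in [2017-04-07, 2017-12-12): 2017-04-07, 2017-08-17, 2017-08-24, 2017-11-15 → 4 rows.

4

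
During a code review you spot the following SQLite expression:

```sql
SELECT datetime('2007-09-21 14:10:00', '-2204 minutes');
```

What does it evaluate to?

2204 minutes = 36h 44m; -2204 minutes from 2007-09-21 14:10:00 is 2007-09-20 01:26:00 (crosses midnight).

2007-09-20 01:26:00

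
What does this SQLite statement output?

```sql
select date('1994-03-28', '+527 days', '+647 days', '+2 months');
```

Applying '+527 days' to 1994-03-28: counting 527 days forward gives 1995-09-06.
Applying '+647 days' to 1995-09-06: counting 647 days forward gives 1997-06-14.
Adding +2 months to 1997-06-14 gives 1997-08-14.

1997-08-14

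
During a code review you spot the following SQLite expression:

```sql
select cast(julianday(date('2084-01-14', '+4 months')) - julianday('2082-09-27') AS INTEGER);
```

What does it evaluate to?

Adding +4 months to 2084-01-14 gives 2084-05-14.
3 days remain in September 2082 after the 27th (30 − 27).
Full months from October 2082 through April 2084 contribute their day counts.
Then 14 days into May 2084.
Total: 3 + 31 + 30 + 31 + 31 + 28 + 31 + 30 + 31 + 30 + 31 + 31 + 30 + 31 + 30 + 31 + 31 + 29 + 31 + 30 + 14 = 595.

595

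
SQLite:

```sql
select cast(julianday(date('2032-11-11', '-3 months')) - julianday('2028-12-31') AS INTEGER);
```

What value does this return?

1319

Adding -3 months to 2032-11-11 gives 2032-08-11.
0 days remain in December 2028 after the 31st (31 − 31).
Full months from January 2029 through July 2032 contribute their day counts.
Then 11 days into August 2032.
Total: 0 + 31 + 28 + 31 + 30 + 31 + 30 + 31 + 31 + 30 + 31 + 30 + 31 + 31 + 28 + 31 + 30 + 31 + 30 + 31 + 31 + 30 + 31 + 30 + 31 + 31 + 28 + 31 + 30 + 31 + 30 + 31 + 31 + 30 + 31 + 30 + 31 + 31 + 29 + 31 + 30 + 31 + 30 + 31 + 11 = 1319.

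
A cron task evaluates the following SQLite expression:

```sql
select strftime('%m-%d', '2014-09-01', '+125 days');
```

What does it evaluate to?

First apply '+125 days': 2014-09-01 → 2015-01-04.
`%m-%d` extracts the month-day: 01-04.

01-04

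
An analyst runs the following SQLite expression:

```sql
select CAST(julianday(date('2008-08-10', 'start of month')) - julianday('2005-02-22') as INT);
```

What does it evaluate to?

1256

`start of month` rewinds 2008-08-10 to 2008-08-01.
6 days remain in February 2005 after the 22nd (28 − 22).
Full months from March 2005 through July 2008 contribute their day counts.
Then 1 day into August 2008.
Total: 6 + 31 + 30 + 31 + 30 + 31 + 31 + 30 + 31 + 30 + 31 + 31 + 28 + 31 + 30 + 31 + 30 + 31 + 31 + 30 + 31 + 30 + 31 + 31 + 28 + 31 + 30 + 31 + 30 + 31 + 31 + 30 + 31 + 30 + 31 + 31 + 29 + 31 + 30 + 31 + 30 + 31 + 1 = 1256.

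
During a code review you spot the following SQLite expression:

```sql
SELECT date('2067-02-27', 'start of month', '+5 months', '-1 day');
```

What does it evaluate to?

`start of month` rewinds 2067-02-27 to 2067-02-01.
Adding +5 months to 2067-02-01 gives 2067-07-01.
Going back 1 day from 2067-07-01 reaches 2067-06-30 (last day of June, 30 days).

2067-06-30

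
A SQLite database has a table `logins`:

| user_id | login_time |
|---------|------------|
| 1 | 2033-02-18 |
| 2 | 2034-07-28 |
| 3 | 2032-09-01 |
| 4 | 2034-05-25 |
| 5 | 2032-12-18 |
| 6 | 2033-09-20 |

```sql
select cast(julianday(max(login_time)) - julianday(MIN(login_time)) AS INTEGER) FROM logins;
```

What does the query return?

MIN = 2032-09-01, MAX = 2034-07-28.
29 days remain in September 2032 after the 1st (30 − 1).
Full months from October 2032 through June 2034 contribute their day counts.
Then 28 days into July 2034.
Total: 29 + 31 + 30 + 31 + 31 + 28 + 31 + 30 + 31 + 30 + 31 + 31 + 30 + 31 + 30 + 31 + 31 + 28 + 31 + 30 + 31 + 30 + 28 = 695.

695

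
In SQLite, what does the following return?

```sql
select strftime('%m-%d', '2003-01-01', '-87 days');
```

10-06

First apply '-87 days': 2003-01-01 → 2002-10-06.
`%m-%d` extracts the month-day: 10-06.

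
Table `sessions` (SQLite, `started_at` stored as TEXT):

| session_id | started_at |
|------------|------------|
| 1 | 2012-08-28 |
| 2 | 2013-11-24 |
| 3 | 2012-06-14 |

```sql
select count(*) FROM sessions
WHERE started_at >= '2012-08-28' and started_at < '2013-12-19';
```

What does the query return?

Rows in [2012-08-28, 2013-12-19): 2012-08-28, 2013-11-24 → 2 rows.

2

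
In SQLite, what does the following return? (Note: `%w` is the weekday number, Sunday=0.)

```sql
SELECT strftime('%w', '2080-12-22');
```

2080-12-22 is a Sunday; with Sunday=0 that is 0.

0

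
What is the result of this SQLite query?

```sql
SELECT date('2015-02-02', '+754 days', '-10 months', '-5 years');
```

Applying '+754 days' to 2015-02-02: counting 754 days forward gives 2017-02-25.
Adding -10 months to 2017-02-25 gives 2016-04-25.
Adding -5 years to 2016-04-25 gives 2011-04-25.

2011-04-25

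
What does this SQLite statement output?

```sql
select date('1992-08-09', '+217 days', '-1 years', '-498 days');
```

1990-11-02

Applying '+217 days' to 1992-08-09: counting 217 days forward gives 1993-03-14.
Adding -1 year to 1993-03-14 gives 1992-03-14.
Applying '-498 days' to 1992-03-14: counting 498 days back gives 1990-11-02.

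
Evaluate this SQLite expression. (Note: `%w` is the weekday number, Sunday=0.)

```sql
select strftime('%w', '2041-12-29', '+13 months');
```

4

First apply '+13 months': 2041-12-29 → 2043-01-29.
2043-01-29 is a Thursday; with Sunday=0 that is 4.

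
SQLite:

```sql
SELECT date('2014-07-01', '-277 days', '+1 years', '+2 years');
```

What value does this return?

2016-09-27

Applying '-277 days' to 2014-07-01: counting 277 days back gives 2013-09-27.
Adding +1 year to 2013-09-27 gives 2014-09-27.
Adding +2 years to 2014-09-27 gives 2016-09-27.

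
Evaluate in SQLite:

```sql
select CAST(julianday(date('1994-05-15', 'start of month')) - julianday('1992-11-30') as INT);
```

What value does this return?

517

`start of month` rewinds 1994-05-15 to 1994-05-01.
0 days remain in November 1992 after the 30th (30 − 30).
Full months from December 1992 through April 1994 contribute their day counts.
Then 1 day into May 1994.
Total: 0 + 31 + 31 + 28 + 31 + 30 + 31 + 30 + 31 + 31 + 30 + 31 + 30 + 31 + 31 + 28 + 31 + 30 + 1 = 517.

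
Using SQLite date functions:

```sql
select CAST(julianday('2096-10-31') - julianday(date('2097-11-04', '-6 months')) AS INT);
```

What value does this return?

-185

Adding -6 months to 2097-11-04 gives 2097-05-04.
0 days remain in October 2096 after the 31st (31 − 31).
Full months from November 2096 through April 2097 contribute their day counts.
Then 4 days into May 2097.
Total: 0 + 30 + 31 + 31 + 28 + 31 + 30 + 4 = 185.
The subtraction is earlier − later, so the result is −185 → -185.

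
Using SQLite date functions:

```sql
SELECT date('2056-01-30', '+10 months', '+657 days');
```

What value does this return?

Adding +10 months to 2056-01-30 gives 2056-11-30.
Applying '+657 days' to 2056-11-30: counting 657 days forward gives 2058-09-18.

2058-09-18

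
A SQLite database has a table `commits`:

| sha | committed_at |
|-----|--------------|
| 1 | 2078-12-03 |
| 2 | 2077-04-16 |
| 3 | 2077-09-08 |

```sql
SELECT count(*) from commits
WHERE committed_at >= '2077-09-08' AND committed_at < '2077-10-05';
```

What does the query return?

1

Rows in [2077-09-08, 2077-10-05): 2077-09-08 → 1 row.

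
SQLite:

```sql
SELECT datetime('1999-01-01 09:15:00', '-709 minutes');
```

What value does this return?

1998-12-31 21:26:00

709 minutes = 11h 49m; -709 minutes from 1999-01-01 09:15:00 is 1998-12-31 21:26:00 (crosses midnight).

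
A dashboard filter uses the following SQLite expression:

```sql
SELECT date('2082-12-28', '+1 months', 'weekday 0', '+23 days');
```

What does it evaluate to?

2083-02-23

Adding +1 month to 2082-12-28 gives 2083-01-28.
`weekday 0` advances to the next Sunday; 2083-01-28 is a Thursday, so it moves forward to 2083-01-31.
January 2083 has 31 days; 0 remain after the 31st, so 1 days reach 2083-02-01.
Advancing 22 more days within February lands on 2083-02-23.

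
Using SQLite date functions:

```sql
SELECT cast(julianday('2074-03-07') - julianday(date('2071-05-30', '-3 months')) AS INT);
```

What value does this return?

1101

Adding -3 months to 2071-05-30 targets 2071-02-30. February 2071 has only 28 days, so SQLite normalizes the 2-day overflow forward to 2071-03-02.
29 days remain in March 2071 after the 2nd (31 − 2).
Full months from April 2071 through February 2074 contribute their day counts.
Then 7 days into March 2074.
Total: 29 + 30 + 31 + 30 + 31 + 31 + 30 + 31 + 30 + 31 + 31 + 29 + 31 + 30 + 31 + 30 + 31 + 31 + 30 + 31 + 30 + 31 + 31 + 28 + 31 + 30 + 31 + 30 + 31 + 31 + 30 + 31 + 30 + 31 + 31 + 28 + 7 = 1101.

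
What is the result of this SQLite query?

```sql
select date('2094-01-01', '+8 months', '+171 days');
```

2095-02-19

Adding +8 months to 2094-01-01 gives 2094-09-01.
Applying '+171 days' to 2094-09-01: counting 171 days forward gives 2095-02-19.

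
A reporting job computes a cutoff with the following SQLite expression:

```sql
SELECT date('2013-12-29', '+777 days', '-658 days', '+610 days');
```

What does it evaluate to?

2015-12-28

Applying '+777 days' to 2013-12-29: counting 777 days forward gives 2016-02-14.
Applying '-658 days' to 2016-02-14: counting 658 days back gives 2014-04-27.
Applying '+610 days' to 2014-04-27: counting 610 days forward gives 2015-12-28.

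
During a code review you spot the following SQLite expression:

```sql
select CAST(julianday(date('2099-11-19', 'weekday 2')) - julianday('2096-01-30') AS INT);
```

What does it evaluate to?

`weekday 2` advances to the next Tuesday; 2099-11-19 is a Thursday, so it moves forward to 2099-11-24.
1 day remains in January 2096 after the 30th (31 − 30).
Full months from February 2096 through October 2099 contribute their day counts.
Then 24 days into November 2099.
Total: 1 + 29 + 31 + 30 + 31 + 30 + 31 + 31 + 30 + 31 + 30 + 31 + 31 + 28 + 31 + 30 + 31 + 30 + 31 + 31 + 30 + 31 + 30 + 31 + 31 + 28 + 31 + 30 + 31 + 30 + 31 + 31 + 30 + 31 + 30 + 31 + 31 + 28 + 31 + 30 + 31 + 30 + 31 + 31 + 30 + 31 + 24 = 1394.

1394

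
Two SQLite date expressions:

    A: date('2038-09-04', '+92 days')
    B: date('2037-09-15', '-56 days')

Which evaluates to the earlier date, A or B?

B

A = 2038-12-05.
B = 2037-07-21.
B is earlier.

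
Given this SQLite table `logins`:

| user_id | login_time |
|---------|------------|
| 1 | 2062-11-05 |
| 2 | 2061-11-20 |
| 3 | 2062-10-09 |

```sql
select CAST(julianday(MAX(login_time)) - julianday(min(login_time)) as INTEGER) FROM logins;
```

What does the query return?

350

MIN = 2061-11-20, MAX = 2062-11-05.
10 days remain in November 2061 after the 20th (30 − 20).
Full months from December 2061 through October 2062 contribute their day counts.
Then 5 days into November 2062.
Total: 10 + 31 + 31 + 28 + 31 + 30 + 31 + 30 + 31 + 31 + 30 + 31 + 5 = 350.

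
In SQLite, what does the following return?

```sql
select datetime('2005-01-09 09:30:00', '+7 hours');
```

2005-01-09 16:30:00

+7 hours from 2005-01-09 09:30:00 is 2005-01-09 16:30:00.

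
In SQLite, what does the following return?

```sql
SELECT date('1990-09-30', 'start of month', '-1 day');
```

`start of month` rewinds 1990-09-30 to 1990-09-01.
Going back 1 day from 1990-09-01 reaches 1990-08-31 (last day of August, 31 days).

1990-08-31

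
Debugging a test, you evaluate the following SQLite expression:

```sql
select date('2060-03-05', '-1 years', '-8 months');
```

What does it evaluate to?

2058-07-05

Adding -1 year to 2060-03-05 gives 2059-03-05.
Adding -8 months to 2059-03-05 gives 2058-07-05.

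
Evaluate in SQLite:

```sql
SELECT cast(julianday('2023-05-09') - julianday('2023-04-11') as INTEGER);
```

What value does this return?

19 days remain in April 2023 after the 11th (30 − 11).
Then 9 days into May 2023.
Total: 19 + 9 = 28.

28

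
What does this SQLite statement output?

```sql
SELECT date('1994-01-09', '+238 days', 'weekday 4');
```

Applying '+238 days' to 1994-01-09: counting 238 days forward gives 1994-09-04.
`weekday 4` advances to the next Thursday; 1994-09-04 is a Sunday, so it moves forward to 1994-09-08.

1994-09-08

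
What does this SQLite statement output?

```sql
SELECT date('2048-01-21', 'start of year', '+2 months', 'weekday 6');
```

`start of year` rewinds 2048-01-21 to 2048-01-01.
Adding +2 months to 2048-01-01 gives 2048-03-01.
`weekday 6` advances to the next Saturday; 2048-03-01 is a Sunday, so it moves forward to 2048-03-07.

2048-03-07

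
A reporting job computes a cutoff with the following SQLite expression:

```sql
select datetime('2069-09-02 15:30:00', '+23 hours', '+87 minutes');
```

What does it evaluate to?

2069-09-03 15:57:00

+23 hours from 2069-09-02 15:30:00 is 2069-09-03 14:30:00 (crosses midnight).
87 minutes = 1h 27m; +87 minutes from 2069-09-03 14:30:00 is 2069-09-03 15:57:00.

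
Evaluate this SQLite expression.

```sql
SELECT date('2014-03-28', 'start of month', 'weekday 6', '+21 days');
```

`start of month` rewinds 2014-03-28 to 2014-03-01.
`weekday 6` advances to the next Saturday; 2014-03-01 is already a Saturday, so it stays at 2014-03-01.
Advancing 21 more days within March lands on 2014-03-22.

2014-03-22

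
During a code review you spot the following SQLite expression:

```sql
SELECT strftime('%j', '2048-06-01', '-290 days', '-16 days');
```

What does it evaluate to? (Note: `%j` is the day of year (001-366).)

212

First apply '-290 days', '-16 days': 2048-06-01 → 2047-07-31.
Day-of-year for 2047-07-31: days since 2047-01-01 inclusive = 212, zero-padded to 212.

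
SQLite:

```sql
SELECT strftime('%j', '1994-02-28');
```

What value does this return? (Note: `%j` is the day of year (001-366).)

Day-of-year for 1994-02-28: days since 1994-01-01 inclusive = 59, zero-padded to 059.

059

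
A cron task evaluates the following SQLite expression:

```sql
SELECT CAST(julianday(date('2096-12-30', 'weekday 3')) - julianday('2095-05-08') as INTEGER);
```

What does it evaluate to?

605

`weekday 3` advances to the next Wednesday; 2096-12-30 is a Sunday, so it moves forward to 2097-01-02.
23 days remain in May 2095 after the 8th (31 − 8).
Full months from June 2095 through December 2096 contribute their day counts.
Then 2 days into January 2097.
Total: 23 + 30 + 31 + 31 + 30 + 31 + 30 + 31 + 31 + 29 + 31 + 30 + 31 + 30 + 31 + 31 + 30 + 31 + 30 + 31 + 2 = 605.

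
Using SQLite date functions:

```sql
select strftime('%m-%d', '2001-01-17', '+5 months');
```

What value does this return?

06-17

First apply '+5 months': 2001-01-17 → 2001-06-17.
`%m-%d` extracts the month-day: 06-17.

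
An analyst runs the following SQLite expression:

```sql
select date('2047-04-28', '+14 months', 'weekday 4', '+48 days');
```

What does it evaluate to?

2048-08-19

Adding +14 months to 2047-04-28 gives 2048-06-28.
`weekday 4` advances to the next Thursday; 2048-06-28 is a Sunday, so it moves forward to 2048-07-02.
Applying '+48 days' to 2048-07-02: counting 48 days forward gives 2048-08-19.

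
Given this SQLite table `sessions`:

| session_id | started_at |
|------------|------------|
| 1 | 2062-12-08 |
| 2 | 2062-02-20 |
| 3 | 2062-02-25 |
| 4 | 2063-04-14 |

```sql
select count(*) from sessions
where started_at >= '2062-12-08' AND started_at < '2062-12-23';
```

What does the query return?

Rows in [2062-12-08, 2062-12-23): 2062-12-08 → 1 row.

1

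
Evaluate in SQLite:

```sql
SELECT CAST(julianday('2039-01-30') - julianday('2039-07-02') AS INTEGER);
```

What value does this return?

1 day remains in January 2039 after the 30th (31 − 30).
February 2039: 28 days.
March 2039: 31 days.
April 2039: 30 days.
May 2039: 31 days.
June 2039: 30 days.
Then 2 days into July 2039.
Total: 1 + 28 + 31 + 30 + 31 + 30 + 2 = 153.
The subtraction is earlier − later, so the result is −153 → -153.

-153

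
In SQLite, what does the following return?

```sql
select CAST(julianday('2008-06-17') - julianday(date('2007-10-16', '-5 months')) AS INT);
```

Adding -5 months to 2007-10-16 gives 2007-05-16.
15 days remain in May 2007 after the 16th (31 − 16).
Full months from June 2007 through May 2008 contribute their day counts.
Then 17 days into June 2008.
Total: 15 + 30 + 31 + 31 + 30 + 31 + 30 + 31 + 31 + 29 + 31 + 30 + 31 + 17 = 398.

398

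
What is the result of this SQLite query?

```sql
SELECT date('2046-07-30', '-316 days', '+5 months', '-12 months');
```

2045-02-17

Applying '-316 days' to 2046-07-30: counting 316 days back gives 2045-09-17.
Adding +5 months to 2045-09-17 gives 2046-02-17.
Adding -12 months to 2046-02-17 gives 2045-02-17.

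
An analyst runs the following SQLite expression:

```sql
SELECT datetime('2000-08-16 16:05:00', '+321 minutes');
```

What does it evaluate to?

321 minutes = 5h 21m; +321 minutes from 2000-08-16 16:05:00 is 2000-08-16 21:26:00.

2000-08-16 21:26:00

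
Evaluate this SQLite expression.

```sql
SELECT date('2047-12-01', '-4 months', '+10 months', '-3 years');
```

Adding -4 months to 2047-12-01 gives 2047-08-01.
Adding +10 months to 2047-08-01 gives 2048-06-01.
Adding -3 years to 2048-06-01 gives 2045-06-01.

2045-06-01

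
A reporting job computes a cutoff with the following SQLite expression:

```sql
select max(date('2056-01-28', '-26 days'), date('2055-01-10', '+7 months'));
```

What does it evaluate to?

2056-01-02

date('2056-01-28', '-26 days') → 2056-01-02.
date('2055-01-10', '+7 months') → 2055-08-10.
Later of the two is 2056-01-02.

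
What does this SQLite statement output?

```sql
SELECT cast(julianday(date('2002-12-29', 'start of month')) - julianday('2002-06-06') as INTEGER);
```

178

`start of month` rewinds 2002-12-29 to 2002-12-01.
24 days remain in June 2002 after the 6th (30 − 6).
July 2002: 31 days.
August 2002: 31 days.
September 2002: 30 days.
October 2002: 31 days.
November 2002: 30 days.
Then 1 day into December 2002.
Total: 24 + 31 + 31 + 30 + 31 + 30 + 1 = 178.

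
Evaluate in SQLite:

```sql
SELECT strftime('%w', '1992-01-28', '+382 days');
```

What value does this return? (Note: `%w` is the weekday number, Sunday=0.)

6

First apply '+382 days': 1992-01-28 → 1993-02-13.
1993-02-13 is a Saturday; with Sunday=0 that is 6.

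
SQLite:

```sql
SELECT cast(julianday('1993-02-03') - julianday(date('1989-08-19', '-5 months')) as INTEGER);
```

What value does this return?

Adding -5 months to 1989-08-19 gives 1989-03-19.
12 days remain in March 1989 after the 19th (31 − 19).
Full months from April 1989 through January 1993 contribute their day counts.
Then 3 days into February 1993.
Total: 12 + 30 + 31 + 30 + 31 + 31 + 30 + 31 + 30 + 31 + 31 + 28 + 31 + 30 + 31 + 30 + 31 + 31 + 30 + 31 + 30 + 31 + 31 + 28 + 31 + 30 + 31 + 30 + 31 + 31 + 30 + 31 + 30 + 31 + 31 + 29 + 31 + 30 + 31 + 30 + 31 + 31 + 30 + 31 + 30 + 31 + 31 + 3 = 1417.

1417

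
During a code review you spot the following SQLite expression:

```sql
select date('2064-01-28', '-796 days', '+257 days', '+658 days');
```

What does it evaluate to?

2064-05-26

Applying '-796 days' to 2064-01-28: counting 796 days back gives 2061-11-23.
Applying '+257 days' to 2061-11-23: counting 257 days forward gives 2062-08-07.
Applying '+658 days' to 2062-08-07: counting 658 days forward gives 2064-05-26.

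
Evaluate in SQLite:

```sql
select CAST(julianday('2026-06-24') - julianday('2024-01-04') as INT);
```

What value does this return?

27 days remain in January 2024 after the 4th (31 − 4).
Full months from February 2024 through May 2026 contribute their day counts.
Then 24 days into June 2026.
Total: 27 + 29 + 31 + 30 + 31 + 30 + 31 + 31 + 30 + 31 + 30 + 31 + 31 + 28 + 31 + 30 + 31 + 30 + 31 + 31 + 30 + 31 + 30 + 31 + 31 + 28 + 31 + 30 + 31 + 24 = 902.

902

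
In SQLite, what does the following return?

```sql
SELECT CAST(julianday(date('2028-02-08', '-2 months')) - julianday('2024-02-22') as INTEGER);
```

Adding -2 months to 2028-02-08 gives 2027-12-08.
7 days remain in February 2024 after the 22nd (29 − 22).
Full months from March 2024 through November 2027 contribute their day counts.
Then 8 days into December 2027.
Total: 7 + 31 + 30 + 31 + 30 + 31 + 31 + 30 + 31 + 30 + 31 + 31 + 28 + 31 + 30 + 31 + 30 + 31 + 31 + 30 + 31 + 30 + 31 + 31 + 28 + 31 + 30 + 31 + 30 + 31 + 31 + 30 + 31 + 30 + 31 + 31 + 28 + 31 + 30 + 31 + 30 + 31 + 31 + 30 + 31 + 30 + 8 = 1385.

1385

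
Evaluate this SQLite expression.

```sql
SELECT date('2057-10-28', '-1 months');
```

2057-09-28

Adding -1 month to 2057-10-28 gives 2057-09-28.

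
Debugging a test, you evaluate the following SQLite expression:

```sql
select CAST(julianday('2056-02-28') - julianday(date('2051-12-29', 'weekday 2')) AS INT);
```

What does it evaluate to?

1518

`weekday 2` advances to the next Tuesday; 2051-12-29 is a Friday, so it moves forward to 2052-01-02.
29 days remain in January 2052 after the 2nd (31 − 2).
Full months from February 2052 through January 2056 contribute their day counts.
Then 28 days into February 2056.
Total: 29 + 29 + 31 + 30 + 31 + 30 + 31 + 31 + 30 + 31 + 30 + 31 + 31 + 28 + 31 + 30 + 31 + 30 + 31 + 31 + 30 + 31 + 30 + 31 + 31 + 28 + 31 + 30 + 31 + 30 + 31 + 31 + 30 + 31 + 30 + 31 + 31 + 28 + 31 + 30 + 31 + 30 + 31 + 31 + 30 + 31 + 30 + 31 + 31 + 28 = 1518.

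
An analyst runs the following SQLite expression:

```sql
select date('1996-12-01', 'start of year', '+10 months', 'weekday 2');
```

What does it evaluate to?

`start of year` rewinds 1996-12-01 to 1996-01-01.
Adding +10 months to 1996-01-01 gives 1996-11-01.
`weekday 2` advances to the next Tuesday; 1996-11-01 is a Friday, so it moves forward to 1996-11-05.

1996-11-05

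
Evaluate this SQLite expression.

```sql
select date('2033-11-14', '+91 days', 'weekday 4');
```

Applying '+91 days' to 2033-11-14: counting 91 days forward gives 2034-02-13.
`weekday 4` advances to the next Thursday; 2034-02-13 is a Monday, so it moves forward to 2034-02-16.

2034-02-16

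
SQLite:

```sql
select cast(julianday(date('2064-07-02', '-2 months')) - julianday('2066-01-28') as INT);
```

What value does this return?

-636

Adding -2 months to 2064-07-02 gives 2064-05-02.
29 days remain in May 2064 after the 2nd (31 − 2).
Full months from June 2064 through December 2065 contribute their day counts.
Then 28 days into January 2066.
Total: 29 + 30 + 31 + 31 + 30 + 31 + 30 + 31 + 31 + 28 + 31 + 30 + 31 + 30 + 31 + 31 + 30 + 31 + 30 + 31 + 28 = 636.
The subtraction is earlier − later, so the result is −636 → -636.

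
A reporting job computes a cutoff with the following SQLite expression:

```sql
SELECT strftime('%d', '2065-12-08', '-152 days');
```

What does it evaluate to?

First apply '-152 days': 2065-12-08 → 2065-07-09.
`%d` extracts the 2-digit day of month: 09.

09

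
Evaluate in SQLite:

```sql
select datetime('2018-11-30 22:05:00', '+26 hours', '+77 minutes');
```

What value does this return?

+26 hours from 2018-11-30 22:05:00 is 2018-12-02 00:05:00 (crosses midnight).
77 minutes = 1h 17m; +77 minutes from 2018-12-02 00:05:00 is 2018-12-02 01:22:00.

2018-12-02 01:22:00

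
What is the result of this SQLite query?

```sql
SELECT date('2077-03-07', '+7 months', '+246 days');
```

Adding +7 months to 2077-03-07 gives 2077-10-07.
Applying '+246 days' to 2077-10-07: counting 246 days forward gives 2078-06-10.

2078-06-10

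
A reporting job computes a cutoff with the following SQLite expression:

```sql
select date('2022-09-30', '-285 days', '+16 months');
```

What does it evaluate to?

2023-04-19

Applying '-285 days' to 2022-09-30: counting 285 days back gives 2021-12-19.
Adding +16 months to 2021-12-19 gives 2023-04-19.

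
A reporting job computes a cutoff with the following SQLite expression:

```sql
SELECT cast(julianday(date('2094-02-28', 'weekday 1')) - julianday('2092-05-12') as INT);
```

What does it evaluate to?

`weekday 1` advances to the next Monday; 2094-02-28 is a Sunday, so it moves forward to 2094-03-01.
19 days remain in May 2092 after the 12th (31 − 12).
Full months from June 2092 through February 2094 contribute their day counts.
Then 1 day into March 2094.
Total: 19 + 30 + 31 + 31 + 30 + 31 + 30 + 31 + 31 + 28 + 31 + 30 + 31 + 30 + 31 + 31 + 30 + 31 + 30 + 31 + 31 + 28 + 1 = 658.

658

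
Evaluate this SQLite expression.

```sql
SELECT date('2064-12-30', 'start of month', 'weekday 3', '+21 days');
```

2064-12-24

`start of month` rewinds 2064-12-30 to 2064-12-01.
`weekday 3` advances to the next Wednesday; 2064-12-01 is a Monday, so it moves forward to 2064-12-03.
Advancing 21 more days within December lands on 2064-12-24.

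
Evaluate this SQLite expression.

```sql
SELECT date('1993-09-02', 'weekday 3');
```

`weekday 3` advances to the next Wednesday; 1993-09-02 is a Thursday, so it moves forward to 1993-09-08.

1993-09-08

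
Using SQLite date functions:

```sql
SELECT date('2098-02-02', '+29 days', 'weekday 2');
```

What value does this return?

2098-03-04

February 2098 has 28 days; 26 remain after the 2nd, so 27 days reach 2098-03-01.
Advancing 2 more days within March lands on 2098-03-03.
`weekday 2` advances to the next Tuesday; 2098-03-03 is a Monday, so it moves forward to 2098-03-04.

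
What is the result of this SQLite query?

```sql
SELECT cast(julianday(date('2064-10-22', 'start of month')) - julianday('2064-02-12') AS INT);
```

232

`start of month` rewinds 2064-10-22 to 2064-10-01.
17 days remain in February 2064 after the 12th (29 − 12).
Full months from March 2064 through September 2064 contribute their day counts.
Then 1 day into October 2064.
Total: 17 + 31 + 30 + 31 + 30 + 31 + 31 + 30 + 1 = 232.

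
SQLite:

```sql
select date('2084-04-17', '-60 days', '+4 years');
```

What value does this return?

Applying '-60 days' to 2084-04-17: counting 60 days back gives 2084-02-17.
Adding +4 years to 2084-02-17 gives 2088-02-17.

2088-02-17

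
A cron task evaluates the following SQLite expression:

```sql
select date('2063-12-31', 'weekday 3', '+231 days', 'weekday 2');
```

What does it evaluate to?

2064-08-26

`weekday 3` advances to the next Wednesday; 2063-12-31 is a Monday, so it moves forward to 2064-01-02.
Applying '+231 days' to 2064-01-02: counting 231 days forward gives 2064-08-20.
`weekday 2` advances to the next Tuesday; 2064-08-20 is a Wednesday, so it moves forward to 2064-08-26.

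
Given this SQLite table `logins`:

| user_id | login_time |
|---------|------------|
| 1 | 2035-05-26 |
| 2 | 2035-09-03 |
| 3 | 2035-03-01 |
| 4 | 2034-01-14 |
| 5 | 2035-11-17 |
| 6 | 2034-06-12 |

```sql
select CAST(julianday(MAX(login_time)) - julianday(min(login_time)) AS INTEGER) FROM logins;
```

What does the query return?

672

MIN = 2034-01-14, MAX = 2035-11-17.
17 days remain in January 2034 after the 14th (31 − 14).
Full months from February 2034 through October 2035 contribute their day counts.
Then 17 days into November 2035.
Total: 17 + 28 + 31 + 30 + 31 + 30 + 31 + 31 + 30 + 31 + 30 + 31 + 31 + 28 + 31 + 30 + 31 + 30 + 31 + 31 + 30 + 31 + 17 = 672.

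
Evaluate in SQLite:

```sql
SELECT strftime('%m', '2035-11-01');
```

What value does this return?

`%m` extracts the 2-digit month (01-12): 11.

11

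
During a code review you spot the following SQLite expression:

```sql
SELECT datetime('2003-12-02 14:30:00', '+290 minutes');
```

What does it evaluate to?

290 minutes = 4h 50m; +290 minutes from 2003-12-02 14:30:00 is 2003-12-02 19:20:00.

2003-12-02 19:20:00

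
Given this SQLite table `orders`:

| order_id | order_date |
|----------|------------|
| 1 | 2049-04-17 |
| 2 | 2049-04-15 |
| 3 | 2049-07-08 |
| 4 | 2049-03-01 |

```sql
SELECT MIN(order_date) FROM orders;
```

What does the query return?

2049-03-01

MIN over {2049-03-01, 2049-04-15, 2049-04-17, 2049-07-08}.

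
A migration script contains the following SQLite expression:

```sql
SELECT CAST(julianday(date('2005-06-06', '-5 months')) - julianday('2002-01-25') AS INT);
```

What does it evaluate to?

Adding -5 months to 2005-06-06 gives 2005-01-06.
6 days remain in January 2002 after the 25th (31 − 25).
Full months from February 2002 through December 2004 contribute their day counts.
Then 6 days into January 2005.
Total: 6 + 28 + 31 + 30 + 31 + 30 + 31 + 31 + 30 + 31 + 30 + 31 + 31 + 28 + 31 + 30 + 31 + 30 + 31 + 31 + 30 + 31 + 30 + 31 + 31 + 29 + 31 + 30 + 31 + 30 + 31 + 31 + 30 + 31 + 30 + 31 + 6 = 1077.

1077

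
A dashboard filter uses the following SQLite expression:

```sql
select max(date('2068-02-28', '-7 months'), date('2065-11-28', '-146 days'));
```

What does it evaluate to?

2067-07-28

date('2068-02-28', '-7 months') → 2067-07-28.
date('2065-11-28', '-146 days') → 2065-07-05.
Later of the two is 2067-07-28.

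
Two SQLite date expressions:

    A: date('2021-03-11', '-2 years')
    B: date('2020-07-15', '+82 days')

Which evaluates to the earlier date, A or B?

A

A = 2019-03-11.
B = 2020-10-05.
A is earlier.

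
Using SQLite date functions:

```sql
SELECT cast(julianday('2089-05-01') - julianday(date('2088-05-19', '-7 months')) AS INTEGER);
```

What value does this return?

Adding -7 months to 2088-05-19 gives 2087-10-19.
12 days remain in October 2087 after the 19th (31 − 19).
Full months from November 2087 through April 2089 contribute their day counts.
Then 1 day into May 2089.
Total: 12 + 30 + 31 + 31 + 29 + 31 + 30 + 31 + 30 + 31 + 31 + 30 + 31 + 30 + 31 + 31 + 28 + 31 + 30 + 1 = 560.

560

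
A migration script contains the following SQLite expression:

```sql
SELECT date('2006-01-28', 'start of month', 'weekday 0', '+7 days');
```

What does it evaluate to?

2006-01-08

`start of month` rewinds 2006-01-28 to 2006-01-01.
`weekday 0` advances to the next Sunday; 2006-01-01 is already a Sunday, so it stays at 2006-01-01.
Advancing 7 more days within January lands on 2006-01-08.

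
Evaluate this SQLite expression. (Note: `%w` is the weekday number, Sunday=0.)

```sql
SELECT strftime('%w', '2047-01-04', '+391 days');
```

4

First apply '+391 days': 2047-01-04 → 2048-01-30.
2048-01-30 is a Thursday; with Sunday=0 that is 4.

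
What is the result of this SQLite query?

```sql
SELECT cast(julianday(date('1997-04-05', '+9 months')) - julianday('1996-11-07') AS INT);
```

424

Adding +9 months to 1997-04-05 gives 1998-01-05.
23 days remain in November 1996 after the 7th (30 − 7).
Full months from December 1996 through December 1997 contribute their day counts.
Then 5 days into January 1998.
Total: 23 + 31 + 31 + 28 + 31 + 30 + 31 + 30 + 31 + 31 + 30 + 31 + 30 + 31 + 5 = 424.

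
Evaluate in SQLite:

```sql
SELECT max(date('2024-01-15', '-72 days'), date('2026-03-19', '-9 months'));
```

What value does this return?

date('2024-01-15', '-72 days') → 2023-11-04.
date('2026-03-19', '-9 months') → 2025-06-19.
Later of the two is 2025-06-19.

2025-06-19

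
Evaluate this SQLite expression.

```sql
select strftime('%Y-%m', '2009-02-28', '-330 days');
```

First apply '-330 days': 2009-02-28 → 2008-04-04.
`%Y-%m` extracts the year-month: 2008-04.

2008-04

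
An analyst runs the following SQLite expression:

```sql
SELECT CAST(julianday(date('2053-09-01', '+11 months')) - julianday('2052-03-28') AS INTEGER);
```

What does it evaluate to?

856

Adding +11 months to 2053-09-01 gives 2054-08-01.
3 days remain in March 2052 after the 28th (31 − 28).
Full months from April 2052 through July 2054 contribute their day counts.
Then 1 day into August 2054.
Total: 3 + 30 + 31 + 30 + 31 + 31 + 30 + 31 + 30 + 31 + 31 + 28 + 31 + 30 + 31 + 30 + 31 + 31 + 30 + 31 + 30 + 31 + 31 + 28 + 31 + 30 + 31 + 30 + 31 + 1 = 856.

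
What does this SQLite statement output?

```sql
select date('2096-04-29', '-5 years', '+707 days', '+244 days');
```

2093-12-05

Adding -5 years to 2096-04-29 gives 2091-04-29.
Applying '+707 days' to 2091-04-29: counting 707 days forward gives 2093-04-05.
Applying '+244 days' to 2093-04-05: counting 244 days forward gives 2093-12-05.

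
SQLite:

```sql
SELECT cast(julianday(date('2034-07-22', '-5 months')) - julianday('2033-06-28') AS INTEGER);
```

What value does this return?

239

Adding -5 months to 2034-07-22 gives 2034-02-22.
2 days remain in June 2033 after the 28th (30 − 28).
Full months from July 2033 through January 2034 contribute their day counts.
Then 22 days into February 2034.
Total: 2 + 31 + 31 + 30 + 31 + 30 + 31 + 31 + 22 = 239.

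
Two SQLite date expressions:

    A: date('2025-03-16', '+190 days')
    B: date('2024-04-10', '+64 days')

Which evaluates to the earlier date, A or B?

B

A = 2025-09-22.
B = 2024-06-13.
B is earlier.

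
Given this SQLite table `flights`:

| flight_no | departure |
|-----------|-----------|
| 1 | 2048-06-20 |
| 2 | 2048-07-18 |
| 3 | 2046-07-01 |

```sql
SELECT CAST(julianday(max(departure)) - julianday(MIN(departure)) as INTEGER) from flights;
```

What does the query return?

MIN = 2046-07-01, MAX = 2048-07-18.
30 days remain in July 2046 after the 1st (31 − 1).
Full months from August 2046 through June 2048 contribute their day counts.
Then 18 days into July 2048.
Total: 30 + 31 + 30 + 31 + 30 + 31 + 31 + 28 + 31 + 30 + 31 + 30 + 31 + 31 + 30 + 31 + 30 + 31 + 31 + 29 + 31 + 30 + 31 + 30 + 18 = 748.

748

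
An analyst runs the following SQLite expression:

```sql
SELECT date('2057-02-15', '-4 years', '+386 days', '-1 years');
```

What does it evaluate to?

Adding -4 years to 2057-02-15 gives 2053-02-15.
Applying '+386 days' to 2053-02-15: counting 386 days forward gives 2054-03-08.
Adding -1 year to 2054-03-08 gives 2053-03-08.

2053-03-08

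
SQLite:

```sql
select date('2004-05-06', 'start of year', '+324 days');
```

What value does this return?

`start of year` rewinds 2004-05-06 to 2004-01-01.
Applying '+324 days' to 2004-01-01: counting 324 days forward gives 2004-11-20.

2004-11-20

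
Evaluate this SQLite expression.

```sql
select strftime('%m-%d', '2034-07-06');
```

07-06

`%m-%d` extracts the month-day: 07-06.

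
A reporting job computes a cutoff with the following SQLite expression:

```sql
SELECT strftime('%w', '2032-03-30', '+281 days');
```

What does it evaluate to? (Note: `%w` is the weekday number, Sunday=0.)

First apply '+281 days': 2032-03-30 → 2033-01-05.
2033-01-05 is a Wednesday; with Sunday=0 that is 3.

3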